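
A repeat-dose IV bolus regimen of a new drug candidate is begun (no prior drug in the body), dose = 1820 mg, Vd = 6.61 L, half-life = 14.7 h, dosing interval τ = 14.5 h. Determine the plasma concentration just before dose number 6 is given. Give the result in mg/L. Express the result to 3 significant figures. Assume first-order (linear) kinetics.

C₀ per dose = Dose / Vd = 1820 / 6.61 = 275.3 mg/L
k = ln2 / t½ = 0.693147 / 14.7 = 0.04715 h⁻¹
Fraction remaining after one interval: r = e^(−kτ) = e^(−0.04715 × 14.5) = 0.5048
Before dose 6, 5 doses have been given (aged 1τ, 2τ, 3τ, 4τ, 5τ).
C_trough = C₀ × (r + r² + … + r^5) = C₀ × r(1−r^5)/(1−r)
        = 275.3 × 0.5048 × (1 − 0.03278) / (1 − 0.5048) = 271.4 mg/L

271 mg/L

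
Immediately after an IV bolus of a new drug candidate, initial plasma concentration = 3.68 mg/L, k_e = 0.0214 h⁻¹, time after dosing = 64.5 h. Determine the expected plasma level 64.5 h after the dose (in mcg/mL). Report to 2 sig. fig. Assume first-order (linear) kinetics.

C = C₀ · e^(−k·t) = 3.680 × e^(−0.02140 × 64.5)
  = 3.680 × 0.2515 = 0.9255 mg/L
(0.9255 mg/L = 0.9255 mcg/mL)

0.93 mcg/mL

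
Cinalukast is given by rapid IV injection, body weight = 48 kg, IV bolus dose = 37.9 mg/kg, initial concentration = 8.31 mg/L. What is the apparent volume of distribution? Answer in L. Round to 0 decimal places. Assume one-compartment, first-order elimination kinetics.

Dose = 37.9 × 48 = 1819 mg
Vd = Dose / C₀ = 1819 / 8.31 = 218.9 L

219 L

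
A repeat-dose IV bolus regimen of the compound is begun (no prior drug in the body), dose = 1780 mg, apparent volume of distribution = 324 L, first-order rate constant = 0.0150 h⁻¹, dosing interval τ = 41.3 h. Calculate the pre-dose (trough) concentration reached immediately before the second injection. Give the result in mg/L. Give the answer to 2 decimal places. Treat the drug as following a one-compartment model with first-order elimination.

2.96 mg/L

C₀ per dose = Dose / Vd = 1780 / 324 = 5.494 mg/L
Fraction remaining after one interval: r = e^(−kτ) = e^(−0.01500 × 41.3) = 0.5382
Before dose 2, 1 dose has been given (aged 1τ).
C_trough = C₀ × r = 5.494 × 0.5382 = 2.957 mg/L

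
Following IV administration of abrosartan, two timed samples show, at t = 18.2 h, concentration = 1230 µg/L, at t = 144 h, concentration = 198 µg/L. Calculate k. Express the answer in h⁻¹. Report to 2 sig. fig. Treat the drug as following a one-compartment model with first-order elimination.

k = ln(C₁/C₂) / (t₂ − t₁) = ln(1230/198) / (144 − 18.2)
  = 1.827 / 125.8 = 0.01452 h⁻¹

0.015 h⁻¹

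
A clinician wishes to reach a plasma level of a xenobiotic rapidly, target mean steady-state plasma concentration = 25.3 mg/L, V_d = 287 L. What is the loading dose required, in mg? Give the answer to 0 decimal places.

LD = Css × Vd = 25.3 × 287 = 7261 mg

7261 mg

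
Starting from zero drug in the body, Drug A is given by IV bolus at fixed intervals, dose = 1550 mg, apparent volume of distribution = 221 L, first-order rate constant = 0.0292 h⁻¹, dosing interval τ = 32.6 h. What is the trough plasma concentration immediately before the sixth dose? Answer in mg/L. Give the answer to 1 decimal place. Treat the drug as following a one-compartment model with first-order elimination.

4.4 mg/L

C₀ per dose = Dose / Vd = 1550 / 221 = 7.014 mg/L
Fraction remaining after one interval: r = e^(−kτ) = e^(−0.02920 × 32.6) = 0.3860
Before dose 6, 5 doses have been given (aged 1τ, 2τ, 3τ, 4τ, 5τ).
C_trough = C₀ × (r + r² + … + r^5) = C₀ × r(1−r^5)/(1−r)
        = 7.014 × 0.3860 × (1 − 0.008569) / (1 − 0.3860) = 4.372 mg/L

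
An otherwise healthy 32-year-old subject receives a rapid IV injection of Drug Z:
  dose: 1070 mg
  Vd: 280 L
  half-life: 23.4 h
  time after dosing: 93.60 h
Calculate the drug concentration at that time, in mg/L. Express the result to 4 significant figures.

0.2388 mg/L

C₀ = Dose / Vd = 1070 / 280 = 3.821 mg/L
k = ln2 / t½ = 0.693147 / 23.4 = 0.02962 h⁻¹
t / t½ = 93.60 / 23.4 = 4 half-lives
C = C₀ × (1/2)^4 = 3.821 × 0.06250 = 0.2388 mg/L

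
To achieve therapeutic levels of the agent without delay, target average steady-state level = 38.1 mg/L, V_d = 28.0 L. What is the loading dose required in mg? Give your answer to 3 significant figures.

1070 mg

LD = Css × Vd = 38.1 × 28.0 = 1067 mg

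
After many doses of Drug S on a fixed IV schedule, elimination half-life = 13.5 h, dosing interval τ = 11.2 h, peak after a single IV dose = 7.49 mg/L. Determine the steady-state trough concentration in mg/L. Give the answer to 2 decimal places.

k = ln2 / t½ = 0.693147 / 13.5 = 0.05134 h⁻¹
e^(−kτ) = e^(−0.05134 × 11.2) = 0.5627
Accumulation ratio R = 1 / (1 − e^(−kτ)) = 1 / (1 − 0.5627) = 2.287
Steady-state trough = C₀ × R × e^(−kτ) = 7.49 × 2.287 × 0.5627 = 9.639 mg/L

9.64 mg/L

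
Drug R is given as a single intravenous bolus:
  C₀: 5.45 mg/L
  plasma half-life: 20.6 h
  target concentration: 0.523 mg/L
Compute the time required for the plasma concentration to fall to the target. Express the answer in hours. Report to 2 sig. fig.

70 h

k = ln2 / t½ = 0.693147 / 20.6 = 0.03365 h⁻¹
t = ln(C₀ / C) / k = ln(5.450 / 0.523) / 0.03365
  = ln(10.42) / 0.03365 = 2.344 / 0.03365 = 69.66 h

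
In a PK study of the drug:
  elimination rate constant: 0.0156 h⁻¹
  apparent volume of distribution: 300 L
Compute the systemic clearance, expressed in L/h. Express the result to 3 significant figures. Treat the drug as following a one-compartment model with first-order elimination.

CL = k × Vd = 0.0156 × 300 = 4.680 L/h

4.68 L/h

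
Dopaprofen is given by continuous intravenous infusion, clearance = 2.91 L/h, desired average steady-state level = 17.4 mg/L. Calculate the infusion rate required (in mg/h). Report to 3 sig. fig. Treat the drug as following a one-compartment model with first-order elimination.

At steady state, infusion rate R₀ = Css × CL = 17.4 × 2.910 = 50.63 mg/h

50.6 mg/h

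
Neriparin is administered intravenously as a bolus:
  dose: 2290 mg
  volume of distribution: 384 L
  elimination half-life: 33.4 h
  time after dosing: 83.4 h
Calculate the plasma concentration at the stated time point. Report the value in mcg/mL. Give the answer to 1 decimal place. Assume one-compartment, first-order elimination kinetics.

C₀ = Dose / Vd = 2290 / 384 = 5.964 mg/L
k = ln2 / t½ = 0.693147 / 33.4 = 0.02075 h⁻¹
C = C₀ · e^(−k·t) = 5.964 × e^(−0.02075 × 83.4)
  = 5.964 × 0.1772 = 1.057 mg/L
(1.057 mg/L = 1.057 mcg/mL)

1.1 mcg/mL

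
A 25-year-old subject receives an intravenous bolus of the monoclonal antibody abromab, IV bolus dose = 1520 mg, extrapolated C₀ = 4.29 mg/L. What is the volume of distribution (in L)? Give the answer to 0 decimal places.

Vd = Dose / C₀ = 1520 / 4.29 = 354.3 L

354 L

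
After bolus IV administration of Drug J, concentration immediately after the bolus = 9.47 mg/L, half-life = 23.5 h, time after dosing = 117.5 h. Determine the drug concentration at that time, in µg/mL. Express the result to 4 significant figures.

k = ln2 / t½ = 0.693147 / 23.5 = 0.02950 h⁻¹
t / t½ = 117.5 / 23.5 = 5 half-lives
C = C₀ × (1/2)^5 = 9.470 × 0.03125 = 0.2959 mg/L
(0.2959 mg/L = 0.2959 µg/mL)

0.2959 µg/mL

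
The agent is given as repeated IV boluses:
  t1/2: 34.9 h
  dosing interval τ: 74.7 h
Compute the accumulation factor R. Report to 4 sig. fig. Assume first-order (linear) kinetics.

k = ln2 / t½ = 0.693147 / 34.9 = 0.01986 h⁻¹
e^(−kτ) = e^(−0.01986 × 74.7) = 0.2268
Accumulation ratio R = 1 / (1 − e^(−kτ)) = 1 / (1 − 0.2268) = 1.293

1.293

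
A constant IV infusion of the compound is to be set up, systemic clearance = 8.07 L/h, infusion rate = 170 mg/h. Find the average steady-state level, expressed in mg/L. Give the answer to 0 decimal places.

At steady state Css = R₀ / CL = 170 / 8.070 = 21.07 mg/L

21 mg/L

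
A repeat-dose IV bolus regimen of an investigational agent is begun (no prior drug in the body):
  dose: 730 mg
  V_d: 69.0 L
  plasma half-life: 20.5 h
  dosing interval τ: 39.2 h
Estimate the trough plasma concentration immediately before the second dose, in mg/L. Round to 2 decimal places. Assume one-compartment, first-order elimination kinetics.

2.81 mg/L

C₀ per dose = Dose / Vd = 730 / 69.0 = 10.58 mg/L
k = ln2 / t½ = 0.693147 / 20.5 = 0.03381 h⁻¹
Fraction remaining after one interval: r = e^(−kτ) = e^(−0.03381 × 39.2) = 0.2657
Before dose 2, 1 dose has been given (aged 1τ).
C_trough = C₀ × r = 10.58 × 0.2657 = 2.811 mg/L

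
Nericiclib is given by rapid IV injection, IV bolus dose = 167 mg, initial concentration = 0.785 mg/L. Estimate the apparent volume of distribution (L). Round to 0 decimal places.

Vd = Dose / C₀ = 167.0 / 0.785 = 212.7 L

213 L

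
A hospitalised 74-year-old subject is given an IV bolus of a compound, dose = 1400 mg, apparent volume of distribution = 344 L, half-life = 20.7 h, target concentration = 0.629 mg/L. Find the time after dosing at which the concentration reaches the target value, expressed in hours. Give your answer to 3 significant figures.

C₀ = Dose / Vd = 1400 / 344 = 4.070 mg/L
k = ln2 / t½ = 0.693147 / 20.7 = 0.03349 h⁻¹
t = ln(C₀ / C) / k = ln(4.070 / 0.629) / 0.03349
  = ln(6.471) / 0.03349 = 1.867 / 0.03349 = 55.75 h

55.8 h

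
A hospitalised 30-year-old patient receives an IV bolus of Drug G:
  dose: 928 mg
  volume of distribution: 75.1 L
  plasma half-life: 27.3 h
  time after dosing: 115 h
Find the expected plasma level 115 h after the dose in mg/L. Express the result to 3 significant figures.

0.667 mg/L

C₀ = Dose / Vd = 928.0 / 75.1 = 12.36 mg/L
k = ln2 / t½ = 0.693147 / 27.3 = 0.02539 h⁻¹
C = C₀ · e^(−k·t) = 12.36 × e^(−0.02539 × 115)
  = 12.36 × 0.05394 = 0.6667 mg/L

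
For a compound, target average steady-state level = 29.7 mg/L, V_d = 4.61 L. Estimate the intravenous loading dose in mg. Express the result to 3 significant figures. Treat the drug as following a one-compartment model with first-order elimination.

137 mg

LD = Css × Vd = 29.7 × 4.61 = 136.9 mg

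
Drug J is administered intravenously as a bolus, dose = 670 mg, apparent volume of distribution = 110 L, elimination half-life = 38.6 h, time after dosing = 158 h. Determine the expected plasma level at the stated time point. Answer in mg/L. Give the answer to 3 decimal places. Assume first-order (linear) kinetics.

C₀ = Dose / Vd = 670.0 / 110 = 6.091 mg/L
k = ln2 / t½ = 0.693147 / 38.6 = 0.01796 h⁻¹
C = C₀ · e^(−k·t) = 6.091 × e^(−0.01796 × 158)
  = 6.091 × 0.05856 = 0.3567 mg/L

0.357 mg/L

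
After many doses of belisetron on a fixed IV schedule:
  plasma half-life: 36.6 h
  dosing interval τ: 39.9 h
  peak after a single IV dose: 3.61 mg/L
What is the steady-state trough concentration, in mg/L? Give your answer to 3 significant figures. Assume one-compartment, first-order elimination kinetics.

3.20 mg/L

k = ln2 / t½ = 0.693147 / 36.6 = 0.01894 h⁻¹
e^(−kτ) = e^(−0.01894 × 39.9) = 0.4697
Accumulation ratio R = 1 / (1 − e^(−kτ)) = 1 / (1 − 0.4697) = 1.886
Steady-state trough = C₀ × R × e^(−kτ) = 3.61 × 1.886 × 0.4697 = 3.198 mg/L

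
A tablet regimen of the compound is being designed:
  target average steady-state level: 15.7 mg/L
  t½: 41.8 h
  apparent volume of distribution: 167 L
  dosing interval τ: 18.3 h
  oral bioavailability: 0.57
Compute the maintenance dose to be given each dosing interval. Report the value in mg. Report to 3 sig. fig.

k = ln2 / t½ = 0.693147 / 41.8 = 0.01658 h⁻¹
CL = k × Vd = 0.01658 × 167 = 2.769 L/h
At steady state, F × (Dose/τ) = Css × CL.
Dose = Css × CL × τ / F = 15.7 × 2.769 × 18.3 / 0.57 = 1396 mg

1400 mg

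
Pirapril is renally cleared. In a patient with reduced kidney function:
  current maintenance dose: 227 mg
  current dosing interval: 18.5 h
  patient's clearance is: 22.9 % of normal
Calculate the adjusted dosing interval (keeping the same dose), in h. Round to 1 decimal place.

To keep the same average steady-state level, dosing rate must scale with clearance.
CL ratio = 22.9 / 100 = 0.2290
New interval (same dose) = 18.5 / 0.2290 = 80.79 h

80.8 h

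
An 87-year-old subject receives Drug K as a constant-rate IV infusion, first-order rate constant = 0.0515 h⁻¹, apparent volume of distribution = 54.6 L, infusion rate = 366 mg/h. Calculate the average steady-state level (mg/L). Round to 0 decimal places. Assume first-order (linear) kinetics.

CL = k × Vd = 0.05150 × 54.6 = 2.812 L/h
At steady state Css = R₀ / CL = 366 / 2.812 = 130.2 mg/L

130 mg/L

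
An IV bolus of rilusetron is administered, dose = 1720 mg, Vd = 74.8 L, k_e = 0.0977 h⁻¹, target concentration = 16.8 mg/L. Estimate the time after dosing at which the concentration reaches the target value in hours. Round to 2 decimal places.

3.21 h

C₀ = Dose / Vd = 1720 / 74.8 = 22.99 mg/L
t = ln(C₀ / C) / k = ln(22.99 / 16.8) / 0.09770
  = ln(1.368) / 0.09770 = 0.3133 / 0.09770 = 3.207 h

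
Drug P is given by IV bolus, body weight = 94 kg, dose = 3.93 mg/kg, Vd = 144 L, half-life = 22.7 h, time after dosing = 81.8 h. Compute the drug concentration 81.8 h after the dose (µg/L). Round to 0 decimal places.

211 µg/L

Total dose = 3.93 × 94 = 369.4 mg
C₀ = Dose / Vd = 369.4 / 144 = 2.565 mg/L
k = ln2 / t½ = 0.693147 / 22.7 = 0.03054 h⁻¹
C = C₀ · e^(−k·t) = 2.565 × e^(−0.03054 × 81.8)
  = 2.565 × 0.08224 = 0.2109 mg/L
Convert: 0.2109 mg/L × 1000 = 210.9 µg/L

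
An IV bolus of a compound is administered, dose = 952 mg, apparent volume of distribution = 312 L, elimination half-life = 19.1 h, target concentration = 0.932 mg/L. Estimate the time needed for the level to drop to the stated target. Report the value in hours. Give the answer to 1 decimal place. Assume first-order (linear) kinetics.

32.7 h

C₀ = Dose / Vd = 952.0 / 312 = 3.051 mg/L
k = ln2 / t½ = 0.693147 / 19.1 = 0.03629 h⁻¹
t = ln(C₀ / C) / k = ln(3.051 / 0.932) / 0.03629
  = ln(3.274) / 0.03629 = 1.186 / 0.03629 = 32.68 h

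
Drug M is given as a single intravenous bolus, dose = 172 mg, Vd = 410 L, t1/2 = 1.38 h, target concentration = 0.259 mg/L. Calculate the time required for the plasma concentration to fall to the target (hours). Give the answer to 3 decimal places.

0.960 h

C₀ = Dose / Vd = 172.0 / 410 = 0.4195 mg/L
k = ln2 / t½ = 0.693147 / 1.38 = 0.5023 h⁻¹
t = ln(C₀ / C) / k = ln(0.4195 / 0.259) / 0.5023
  = ln(1.620) / 0.5023 = 0.4824 / 0.5023 = 0.9604 h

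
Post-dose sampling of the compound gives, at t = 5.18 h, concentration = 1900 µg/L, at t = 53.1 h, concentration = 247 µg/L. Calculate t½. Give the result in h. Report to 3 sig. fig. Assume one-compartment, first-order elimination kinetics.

k = ln(C₁/C₂) / (t₂ − t₁) = ln(1900/247) / (53.1 − 5.18)
  = 2.040 / 47.92 = 0.04257 h⁻¹
t½ = ln2 / k = 0.693147 / 0.04257 = 16.28 h

16.3 h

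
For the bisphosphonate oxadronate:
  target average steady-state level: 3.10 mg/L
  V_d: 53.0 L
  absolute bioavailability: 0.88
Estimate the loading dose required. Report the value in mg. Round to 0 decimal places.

LD = Css × Vd / F = 3.10 × 53.0 / 0.88 = 186.7 mg

187 mg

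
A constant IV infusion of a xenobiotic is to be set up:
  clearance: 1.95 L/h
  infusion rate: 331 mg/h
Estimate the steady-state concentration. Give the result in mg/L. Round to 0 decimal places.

At steady state Css = R₀ / CL = 331 / 1.950 = 169.7 mg/L

170 mg/L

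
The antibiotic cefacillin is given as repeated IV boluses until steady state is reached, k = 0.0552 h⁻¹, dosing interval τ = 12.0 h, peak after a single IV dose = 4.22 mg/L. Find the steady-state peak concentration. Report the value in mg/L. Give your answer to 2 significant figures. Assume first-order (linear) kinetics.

8.7 mg/L

e^(−kτ) = e^(−0.05520 × 12.0) = 0.5156
Accumulation ratio R = 1 / (1 − e^(−kτ)) = 1 / (1 − 0.5156) = 2.064
Steady-state peak = C₀ × R = 4.22 × 2.064 = 8.710 mg/L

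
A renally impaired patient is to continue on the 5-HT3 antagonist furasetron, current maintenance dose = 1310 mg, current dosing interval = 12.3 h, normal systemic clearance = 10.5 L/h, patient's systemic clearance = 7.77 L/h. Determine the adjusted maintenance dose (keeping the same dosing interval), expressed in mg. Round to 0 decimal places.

969 mg

To keep the same average steady-state level, dosing rate must scale with clearance.
CL ratio = 7.77 / 10.5 = 0.7400
New dose (same interval) = 1310 × 0.7400 = 969.4 mg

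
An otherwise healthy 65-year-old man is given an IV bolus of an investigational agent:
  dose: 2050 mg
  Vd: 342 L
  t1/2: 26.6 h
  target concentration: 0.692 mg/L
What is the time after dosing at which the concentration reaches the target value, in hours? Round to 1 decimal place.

82.9 h

C₀ = Dose / Vd = 2050 / 342 = 5.994 mg/L
k = ln2 / t½ = 0.693147 / 26.6 = 0.02606 h⁻¹
t = ln(C₀ / C) / k = ln(5.994 / 0.692) / 0.02606
  = ln(8.662) / 0.02606 = 2.159 / 0.02606 = 82.85 h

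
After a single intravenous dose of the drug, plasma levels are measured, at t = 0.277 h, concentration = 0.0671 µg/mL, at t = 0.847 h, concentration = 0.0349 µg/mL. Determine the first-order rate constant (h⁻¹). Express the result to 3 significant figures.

k = ln(C₁/C₂) / (t₂ − t₁) = ln(0.0671/0.0349) / (0.847 − 0.277)
  = 0.6537 / 0.5700 = 1.147 h⁻¹

1.15 h⁻¹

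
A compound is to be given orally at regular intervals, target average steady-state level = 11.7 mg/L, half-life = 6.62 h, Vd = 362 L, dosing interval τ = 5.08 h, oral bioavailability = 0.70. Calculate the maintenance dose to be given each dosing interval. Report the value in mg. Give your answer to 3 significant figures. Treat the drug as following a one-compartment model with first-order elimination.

k = ln2 / t½ = 0.693147 / 6.62 = 0.1047 h⁻¹
CL = k × Vd = 0.1047 × 362 = 37.90 L/h
At steady state, F × (Dose/τ) = Css × CL.
Dose = Css × CL × τ / F = 11.7 × 37.90 × 5.08 / 0.70 = 3218 mg

3220 mg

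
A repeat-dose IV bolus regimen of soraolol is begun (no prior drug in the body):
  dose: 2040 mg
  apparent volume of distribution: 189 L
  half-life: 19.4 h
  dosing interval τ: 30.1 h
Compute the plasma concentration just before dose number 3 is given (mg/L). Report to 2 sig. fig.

C₀ per dose = Dose / Vd = 2040 / 189 = 10.79 mg/L
k = ln2 / t½ = 0.693147 / 19.4 = 0.03573 h⁻¹
Fraction remaining after one interval: r = e^(−kτ) = e^(−0.03573 × 30.1) = 0.3411
Before dose 3, 2 doses have been given (aged 1τ, 2τ).
C_trough = C₀ × (r + r²) = 10.79 × (0.3411 + 0.1163) = 4.935 mg/L

4.9 mg/L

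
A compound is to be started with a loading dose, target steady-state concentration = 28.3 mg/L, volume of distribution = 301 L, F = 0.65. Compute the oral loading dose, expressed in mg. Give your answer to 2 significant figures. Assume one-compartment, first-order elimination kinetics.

13000 mg

LD = Css × Vd / F = 28.3 × 301 / 0.65 = 13110 mg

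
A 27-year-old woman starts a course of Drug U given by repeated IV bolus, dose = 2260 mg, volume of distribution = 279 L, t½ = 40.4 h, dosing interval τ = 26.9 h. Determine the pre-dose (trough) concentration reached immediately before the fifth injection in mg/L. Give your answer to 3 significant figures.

11.6 mg/L

C₀ per dose = Dose / Vd = 2260 / 279 = 8.100 mg/L
k = ln2 / t½ = 0.693147 / 40.4 = 0.01716 h⁻¹
Fraction remaining after one interval: r = e^(−kτ) = e^(−0.01716 × 26.9) = 0.6303
Before dose 5, 4 doses have been given (aged 1τ, 2τ, 3τ, 4τ).
C_trough = C₀ × (r + r² + … + r^4) = C₀ × r(1−r^4)/(1−r)
        = 8.100 × 0.6303 × (1 − 0.1578) / (1 − 0.6303) = 11.63 mg/L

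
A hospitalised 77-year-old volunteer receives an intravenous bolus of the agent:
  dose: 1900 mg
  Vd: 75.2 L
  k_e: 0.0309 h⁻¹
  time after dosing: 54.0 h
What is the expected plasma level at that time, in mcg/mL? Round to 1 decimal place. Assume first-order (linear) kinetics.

4.8 mcg/mL

C₀ = Dose / Vd = 1900 / 75.2 = 25.27 mg/L
C = C₀ · e^(−k·t) = 25.27 × e^(−0.03090 × 54.0)
  = 25.27 × 0.1885 = 4.763 mg/L
(4.763 mg/L = 4.763 mcg/mL)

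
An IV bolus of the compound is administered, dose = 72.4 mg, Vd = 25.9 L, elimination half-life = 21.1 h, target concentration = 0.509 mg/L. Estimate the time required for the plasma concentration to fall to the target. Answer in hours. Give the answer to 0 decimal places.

C₀ = Dose / Vd = 72.40 / 25.9 = 2.795 mg/L
k = ln2 / t½ = 0.693147 / 21.1 = 0.03285 h⁻¹
t = ln(C₀ / C) / k = ln(2.795 / 0.509) / 0.03285
  = ln(5.491) / 0.03285 = 1.703 / 0.03285 = 51.84 h

52 h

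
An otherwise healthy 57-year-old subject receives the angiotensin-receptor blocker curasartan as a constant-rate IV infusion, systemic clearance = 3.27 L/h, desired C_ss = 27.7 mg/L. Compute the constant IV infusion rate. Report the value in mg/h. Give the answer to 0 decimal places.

At steady state, infusion rate R₀ = Css × CL = 27.7 × 3.270 = 90.58 mg/h

91 mg/h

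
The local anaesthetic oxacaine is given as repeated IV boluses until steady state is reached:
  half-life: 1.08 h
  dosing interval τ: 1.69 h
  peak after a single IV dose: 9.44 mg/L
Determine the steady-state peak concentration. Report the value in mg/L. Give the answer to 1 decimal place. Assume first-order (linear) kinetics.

14.3 mg/L

k = ln2 / t½ = 0.693147 / 1.08 = 0.6418 h⁻¹
e^(−kτ) = e^(−0.6418 × 1.69) = 0.3380
Accumulation ratio R = 1 / (1 − e^(−kτ)) = 1 / (1 − 0.3380) = 1.511
Steady-state peak = C₀ × R = 9.44 × 1.511 = 14.26 mg/L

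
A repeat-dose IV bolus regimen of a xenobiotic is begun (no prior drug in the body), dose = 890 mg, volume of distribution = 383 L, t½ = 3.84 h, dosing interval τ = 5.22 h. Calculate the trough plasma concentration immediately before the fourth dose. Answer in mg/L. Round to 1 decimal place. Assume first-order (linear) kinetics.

1.4 mg/L

C₀ per dose = Dose / Vd = 890 / 383 = 2.324 mg/L
k = ln2 / t½ = 0.693147 / 3.84 = 0.1805 h⁻¹
Fraction remaining after one interval: r = e^(−kτ) = e^(−0.1805 × 5.22) = 0.3898
Before dose 4, 3 doses have been given (aged 1τ, 2τ, 3τ).
C_trough = C₀ × (r + r² + … + r^3) = C₀ × r(1−r^3)/(1−r)
        = 2.324 × 0.3898 × (1 − 0.05923) / (1 − 0.3898) = 1.397 mg/L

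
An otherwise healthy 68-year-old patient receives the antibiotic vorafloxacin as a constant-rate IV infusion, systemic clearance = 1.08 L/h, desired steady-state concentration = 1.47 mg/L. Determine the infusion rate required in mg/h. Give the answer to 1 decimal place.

1.6 mg/h

At steady state, infusion rate R₀ = Css × CL = 1.47 × 1.080 = 1.588 mg/h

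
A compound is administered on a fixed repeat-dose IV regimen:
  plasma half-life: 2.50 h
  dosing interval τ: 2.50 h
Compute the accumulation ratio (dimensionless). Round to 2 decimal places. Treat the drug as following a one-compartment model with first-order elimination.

k = ln2 / t½ = 0.693147 / 2.50 = 0.2773 h⁻¹
e^(−kτ) = e^(−0.2773 × 2.50) = 0.4999
Accumulation ratio R = 1 / (1 − e^(−kτ)) = 1 / (1 − 0.4999) = 2.000

2.00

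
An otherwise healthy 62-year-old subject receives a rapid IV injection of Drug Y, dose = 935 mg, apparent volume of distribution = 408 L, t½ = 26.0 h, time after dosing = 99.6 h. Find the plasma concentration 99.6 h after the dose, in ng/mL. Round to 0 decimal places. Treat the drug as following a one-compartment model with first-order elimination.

161 ng/mL

C₀ = Dose / Vd = 935.0 / 408 = 2.292 mg/L
k = ln2 / t½ = 0.693147 / 26.0 = 0.02666 h⁻¹
C = C₀ · e^(−k·t) = 2.292 × e^(−0.02666 × 99.6)
  = 2.292 × 0.07028 = 0.1611 mg/L
Convert: 0.1611 mg/L × 1000 = 161.1 ng/mL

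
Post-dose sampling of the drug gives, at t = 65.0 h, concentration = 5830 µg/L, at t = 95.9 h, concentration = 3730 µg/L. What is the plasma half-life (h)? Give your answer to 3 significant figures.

k = ln(C₁/C₂) / (t₂ − t₁) = ln(5830/3730) / (95.9 − 65.0)
  = 0.4466 / 30.90 = 0.01445 h⁻¹
t½ = ln2 / k = 0.693147 / 0.01445 = 47.97 h

48.0 h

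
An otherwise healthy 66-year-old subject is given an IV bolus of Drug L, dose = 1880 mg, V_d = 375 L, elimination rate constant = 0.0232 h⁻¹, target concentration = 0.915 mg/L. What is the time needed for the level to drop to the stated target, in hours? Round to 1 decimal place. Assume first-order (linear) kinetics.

73.3 h

C₀ = Dose / Vd = 1880 / 375 = 5.013 mg/L
t = ln(C₀ / C) / k = ln(5.013 / 0.915) / 0.02320
  = ln(5.479) / 0.02320 = 1.701 / 0.02320 = 73.32 h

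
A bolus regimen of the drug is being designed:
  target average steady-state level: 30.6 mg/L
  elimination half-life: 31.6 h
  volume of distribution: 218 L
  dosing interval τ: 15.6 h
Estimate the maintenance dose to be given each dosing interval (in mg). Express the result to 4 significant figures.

k = ln2 / t½ = 0.693147 / 31.6 = 0.02194 h⁻¹
CL = k × Vd = 0.02194 × 218 = 4.783 L/h
At steady state, Dose/τ = Css × CL.
Dose = Css × CL × τ = 30.6 × 4.783 × 15.6 = 2283 mg

2283 mg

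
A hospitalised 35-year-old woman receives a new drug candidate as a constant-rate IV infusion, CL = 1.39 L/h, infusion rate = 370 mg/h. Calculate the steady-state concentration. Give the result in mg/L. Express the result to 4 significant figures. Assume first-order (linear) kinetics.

266.2 mg/L

At steady state Css = R₀ / CL = 370 / 1.390 = 266.2 mg/L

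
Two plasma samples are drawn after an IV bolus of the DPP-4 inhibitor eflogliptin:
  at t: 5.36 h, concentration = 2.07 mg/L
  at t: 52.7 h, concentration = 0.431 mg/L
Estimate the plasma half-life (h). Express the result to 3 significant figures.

20.9 h

k = ln(C₁/C₂) / (t₂ − t₁) = ln(2.07/0.431) / (52.7 − 5.36)
  = 1.569 / 47.34 = 0.03314 h⁻¹
t½ = ln2 / k = 0.693147 / 0.03314 = 20.92 h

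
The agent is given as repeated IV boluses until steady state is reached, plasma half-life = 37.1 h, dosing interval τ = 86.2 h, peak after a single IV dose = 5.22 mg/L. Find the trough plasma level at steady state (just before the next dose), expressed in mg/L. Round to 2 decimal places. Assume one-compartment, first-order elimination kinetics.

k = ln2 / t½ = 0.693147 / 37.1 = 0.01868 h⁻¹
e^(−kτ) = e^(−0.01868 × 86.2) = 0.1998
Accumulation ratio R = 1 / (1 − e^(−kτ)) = 1 / (1 − 0.1998) = 1.250
Steady-state trough = C₀ × R × e^(−kτ) = 5.22 × 1.250 × 0.1998 = 1.304 mg/L

1.30 mg/L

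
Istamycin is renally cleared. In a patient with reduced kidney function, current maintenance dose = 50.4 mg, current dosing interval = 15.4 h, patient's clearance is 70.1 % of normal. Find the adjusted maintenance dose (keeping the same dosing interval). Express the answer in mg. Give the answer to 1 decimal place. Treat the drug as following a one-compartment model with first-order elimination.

35.3 mg

To keep the same average steady-state level, dosing rate must scale with clearance.
CL ratio = 70.1 / 100 = 0.7010
New dose (same interval) = 50.4 × 0.7010 = 35.33 mg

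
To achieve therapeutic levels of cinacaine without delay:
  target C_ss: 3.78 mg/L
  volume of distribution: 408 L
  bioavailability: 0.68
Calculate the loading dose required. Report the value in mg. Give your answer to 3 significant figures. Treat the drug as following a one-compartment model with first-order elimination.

2270 mg

LD = Css × Vd / F = 3.78 × 408 / 0.68 = 2268 mg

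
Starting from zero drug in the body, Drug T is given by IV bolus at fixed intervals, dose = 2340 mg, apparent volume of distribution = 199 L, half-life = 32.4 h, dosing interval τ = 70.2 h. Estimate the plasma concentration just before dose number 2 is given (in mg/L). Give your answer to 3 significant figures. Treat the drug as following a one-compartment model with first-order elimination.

C₀ per dose = Dose / Vd = 2340 / 199 = 11.76 mg/L
k = ln2 / t½ = 0.693147 / 32.4 = 0.02139 h⁻¹
Fraction remaining after one interval: r = e^(−kτ) = e^(−0.02139 × 70.2) = 0.2228
Before dose 2, 1 dose has been given (aged 1τ).
C_trough = C₀ × r = 11.76 × 0.2228 = 2.620 mg/L

2.62 mg/L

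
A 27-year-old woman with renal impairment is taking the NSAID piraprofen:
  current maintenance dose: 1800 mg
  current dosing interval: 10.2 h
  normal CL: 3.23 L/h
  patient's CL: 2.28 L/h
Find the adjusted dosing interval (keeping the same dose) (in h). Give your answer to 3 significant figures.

To keep the same average steady-state level, dosing rate must scale with clearance.
CL ratio = 2.28 / 3.23 = 0.7059
New interval (same dose) = 10.2 / 0.7059 = 14.45 h

14.5 h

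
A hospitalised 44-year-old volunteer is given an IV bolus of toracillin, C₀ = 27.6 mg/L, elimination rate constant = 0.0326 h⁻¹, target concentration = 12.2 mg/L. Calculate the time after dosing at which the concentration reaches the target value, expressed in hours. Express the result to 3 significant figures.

t = ln(C₀ / C) / k = ln(27.60 / 12.2) / 0.03260
  = ln(2.262) / 0.03260 = 0.8162 / 0.03260 = 25.04 h

25.0 h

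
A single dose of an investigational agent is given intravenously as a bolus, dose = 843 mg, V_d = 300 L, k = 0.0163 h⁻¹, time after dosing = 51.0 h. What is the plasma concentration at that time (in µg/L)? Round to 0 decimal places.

C₀ = Dose / Vd = 843.0 / 300 = 2.810 mg/L
C = C₀ · e^(−k·t) = 2.810 × e^(−0.01630 × 51.0)
  = 2.810 × 0.4355 = 1.224 mg/L
Convert: 1.224 mg/L × 1000 = 1224 µg/L

1224 µg/L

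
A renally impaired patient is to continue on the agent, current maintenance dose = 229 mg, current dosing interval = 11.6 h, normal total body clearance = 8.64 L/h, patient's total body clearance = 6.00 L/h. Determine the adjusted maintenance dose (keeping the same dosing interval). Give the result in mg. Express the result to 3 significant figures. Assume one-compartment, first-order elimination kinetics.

To keep the same average steady-state level, dosing rate must scale with clearance.
CL ratio = 6.00 / 8.64 = 0.6944
New dose (same interval) = 229 × 0.6944 = 159.0 mg

159 mg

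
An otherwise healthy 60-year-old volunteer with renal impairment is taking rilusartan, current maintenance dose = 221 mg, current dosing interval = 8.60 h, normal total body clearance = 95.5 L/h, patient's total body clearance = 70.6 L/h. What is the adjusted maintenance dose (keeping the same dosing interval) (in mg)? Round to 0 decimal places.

163 mg

To keep the same average steady-state level, dosing rate must scale with clearance.
CL ratio = 70.6 / 95.5 = 0.7393
New dose (same interval) = 221 × 0.7393 = 163.4 mg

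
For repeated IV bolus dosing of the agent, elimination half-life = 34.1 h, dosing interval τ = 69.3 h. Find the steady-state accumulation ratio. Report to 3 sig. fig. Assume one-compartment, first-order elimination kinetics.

1.32

k = ln2 / t½ = 0.693147 / 34.1 = 0.02033 h⁻¹
e^(−kτ) = e^(−0.02033 × 69.3) = 0.2444
Accumulation ratio R = 1 / (1 − e^(−kτ)) = 1 / (1 − 0.2444) = 1.323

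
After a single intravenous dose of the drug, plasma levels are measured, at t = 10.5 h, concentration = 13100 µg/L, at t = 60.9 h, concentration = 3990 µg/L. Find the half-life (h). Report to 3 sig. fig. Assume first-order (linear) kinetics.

29.4 h

k = ln(C₁/C₂) / (t₂ − t₁) = ln(13100/3990) / (60.9 − 10.5)
  = 1.189 / 50.40 = 0.02359 h⁻¹
t½ = ln2 / k = 0.693147 / 0.02359 = 29.38 h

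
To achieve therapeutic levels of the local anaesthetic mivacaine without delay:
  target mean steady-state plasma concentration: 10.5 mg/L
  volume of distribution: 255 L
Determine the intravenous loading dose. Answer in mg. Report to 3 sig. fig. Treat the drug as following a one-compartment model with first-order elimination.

LD = Css × Vd = 10.5 × 255 = 2678 mg

2680 mg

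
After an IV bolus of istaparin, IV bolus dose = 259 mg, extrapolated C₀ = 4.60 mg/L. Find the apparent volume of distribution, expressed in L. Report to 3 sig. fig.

Vd = Dose / C₀ = 259.0 / 4.60 = 56.30 L

56.3 L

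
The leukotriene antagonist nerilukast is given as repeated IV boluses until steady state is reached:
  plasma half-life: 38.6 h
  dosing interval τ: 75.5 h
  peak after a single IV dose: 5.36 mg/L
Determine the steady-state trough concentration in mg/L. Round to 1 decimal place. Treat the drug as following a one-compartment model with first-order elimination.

1.9 mg/L

k = ln2 / t½ = 0.693147 / 38.6 = 0.01796 h⁻¹
e^(−kτ) = e^(−0.01796 × 75.5) = 0.2577
Accumulation ratio R = 1 / (1 − e^(−kτ)) = 1 / (1 − 0.2577) = 1.347
Steady-state trough = C₀ × R × e^(−kτ) = 5.36 × 1.347 × 0.2577 = 1.861 mg/L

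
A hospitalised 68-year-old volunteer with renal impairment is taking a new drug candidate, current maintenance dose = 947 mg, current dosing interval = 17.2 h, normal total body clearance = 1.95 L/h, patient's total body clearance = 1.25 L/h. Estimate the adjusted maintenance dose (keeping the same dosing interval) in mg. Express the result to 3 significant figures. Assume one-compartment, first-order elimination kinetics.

To keep the same average steady-state level, dosing rate must scale with clearance.
CL ratio = 1.25 / 1.95 = 0.6410
New dose (same interval) = 947 × 0.6410 = 607.0 mg

607 mg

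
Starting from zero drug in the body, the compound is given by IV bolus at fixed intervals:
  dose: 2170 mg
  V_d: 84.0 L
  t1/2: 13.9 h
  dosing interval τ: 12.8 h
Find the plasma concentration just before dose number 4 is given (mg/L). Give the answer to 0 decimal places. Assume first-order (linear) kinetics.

25 mg/L

C₀ per dose = Dose / Vd = 2170 / 84.0 = 25.83 mg/L
k = ln2 / t½ = 0.693147 / 13.9 = 0.04987 h⁻¹
Fraction remaining after one interval: r = e^(−kτ) = e^(−0.04987 × 12.8) = 0.5282
Before dose 4, 3 doses have been given (aged 1τ, 2τ, 3τ).
C_trough = C₀ × (r + r² + … + r^3) = C₀ × r(1−r^3)/(1−r)
        = 25.83 × 0.5282 × (1 − 0.1474) / (1 − 0.5282) = 24.66 mg/L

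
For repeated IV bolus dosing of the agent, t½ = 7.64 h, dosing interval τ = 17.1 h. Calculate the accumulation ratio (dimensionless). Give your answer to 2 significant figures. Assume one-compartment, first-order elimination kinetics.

k = ln2 / t½ = 0.693147 / 7.64 = 0.09073 h⁻¹
e^(−kτ) = e^(−0.09073 × 17.1) = 0.2119
Accumulation ratio R = 1 / (1 − e^(−kτ)) = 1 / (1 − 0.2119) = 1.269

1.3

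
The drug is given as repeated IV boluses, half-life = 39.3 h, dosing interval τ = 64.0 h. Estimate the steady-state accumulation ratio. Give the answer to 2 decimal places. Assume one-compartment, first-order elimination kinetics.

1.48

k = ln2 / t½ = 0.693147 / 39.3 = 0.01764 h⁻¹
e^(−kτ) = e^(−0.01764 × 64.0) = 0.3234
Accumulation ratio R = 1 / (1 − e^(−kτ)) = 1 / (1 − 0.3234) = 1.478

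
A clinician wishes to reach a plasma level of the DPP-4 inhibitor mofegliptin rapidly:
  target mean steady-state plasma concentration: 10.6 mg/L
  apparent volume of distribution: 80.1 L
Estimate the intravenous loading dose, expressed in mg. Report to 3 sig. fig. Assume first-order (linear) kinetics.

LD = Css × Vd = 10.6 × 80.1 = 849.1 mg

849 mg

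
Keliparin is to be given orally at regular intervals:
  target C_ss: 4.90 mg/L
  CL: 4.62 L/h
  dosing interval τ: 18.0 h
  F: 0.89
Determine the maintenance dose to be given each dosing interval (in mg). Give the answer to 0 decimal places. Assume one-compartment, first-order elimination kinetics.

458 mg

At steady state, F × (Dose/τ) = Css × CL.
Dose = Css × CL × τ / F = 4.90 × 4.620 × 18.0 / 0.89 = 457.8 mg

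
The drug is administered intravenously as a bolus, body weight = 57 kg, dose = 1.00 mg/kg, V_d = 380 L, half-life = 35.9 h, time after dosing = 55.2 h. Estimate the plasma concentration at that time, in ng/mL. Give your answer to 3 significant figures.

51.7 ng/mL

Total dose = 1.00 × 57 = 57.00 mg
C₀ = Dose / Vd = 57.00 / 380 = 0.1500 mg/L
k = ln2 / t½ = 0.693147 / 35.9 = 0.01931 h⁻¹
C = C₀ · e^(−k·t) = 0.1500 × e^(−0.01931 × 55.2)
  = 0.1500 × 0.3444 = 0.05166 mg/L
Convert: 0.05166 mg/L × 1000 = 51.66 ng/mL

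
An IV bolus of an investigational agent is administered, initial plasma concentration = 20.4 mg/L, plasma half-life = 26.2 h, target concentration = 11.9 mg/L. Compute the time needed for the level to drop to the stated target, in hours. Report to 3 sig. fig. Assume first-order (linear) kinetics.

k = ln2 / t½ = 0.693147 / 26.2 = 0.02646 h⁻¹
t = ln(C₀ / C) / k = ln(20.40 / 11.9) / 0.02646
  = ln(1.714) / 0.02646 = 0.5388 / 0.02646 = 20.36 h

20.4 h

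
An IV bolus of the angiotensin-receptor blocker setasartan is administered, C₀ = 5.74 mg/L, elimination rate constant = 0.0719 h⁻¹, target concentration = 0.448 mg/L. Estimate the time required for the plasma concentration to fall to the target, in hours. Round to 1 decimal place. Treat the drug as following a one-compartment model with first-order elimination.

t = ln(C₀ / C) / k = ln(5.740 / 0.448) / 0.07190
  = ln(12.81) / 0.07190 = 2.550 / 0.07190 = 35.47 h

35.5 h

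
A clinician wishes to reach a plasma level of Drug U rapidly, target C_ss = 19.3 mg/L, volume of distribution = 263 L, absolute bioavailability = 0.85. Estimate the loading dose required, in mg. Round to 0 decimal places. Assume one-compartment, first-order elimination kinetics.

LD = Css × Vd / F = 19.3 × 263 / 0.85 = 5972 mg

5972 mg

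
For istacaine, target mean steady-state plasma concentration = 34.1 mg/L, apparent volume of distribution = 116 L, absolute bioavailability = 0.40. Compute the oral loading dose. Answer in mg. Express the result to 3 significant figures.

LD = Css × Vd / F = 34.1 × 116 / 0.40 = 9889 mg

9890 mg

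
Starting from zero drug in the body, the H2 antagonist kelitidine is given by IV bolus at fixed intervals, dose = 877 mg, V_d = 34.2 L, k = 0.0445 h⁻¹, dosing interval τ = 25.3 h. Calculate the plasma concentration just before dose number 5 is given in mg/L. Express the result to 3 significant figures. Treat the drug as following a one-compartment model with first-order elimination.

C₀ per dose = Dose / Vd = 877 / 34.2 = 25.64 mg/L
Fraction remaining after one interval: r = e^(−kτ) = e^(−0.04450 × 25.3) = 0.3244
Before dose 5, 4 doses have been given (aged 1τ, 2τ, 3τ, 4τ).
C_trough = C₀ × (r + r² + … + r^4) = C₀ × r(1−r^4)/(1−r)
        = 25.64 × 0.3244 × (1 − 0.01107) / (1 − 0.3244) = 12.18 mg/L

12.2 mg/L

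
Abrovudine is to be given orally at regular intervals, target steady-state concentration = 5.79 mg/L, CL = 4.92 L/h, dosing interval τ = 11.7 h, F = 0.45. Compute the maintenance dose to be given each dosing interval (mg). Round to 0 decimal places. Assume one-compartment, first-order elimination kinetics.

741 mg

At steady state, F × (Dose/τ) = Css × CL.
Dose = Css × CL × τ / F = 5.79 × 4.920 × 11.7 / 0.45 = 740.7 mg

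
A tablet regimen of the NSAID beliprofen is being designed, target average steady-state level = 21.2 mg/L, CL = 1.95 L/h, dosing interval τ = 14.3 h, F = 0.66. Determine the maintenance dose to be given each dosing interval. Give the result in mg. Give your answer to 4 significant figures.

895.7 mg

At steady state, F × (Dose/τ) = Css × CL.
Dose = Css × CL × τ / F = 21.2 × 1.950 × 14.3 / 0.66 = 895.7 mg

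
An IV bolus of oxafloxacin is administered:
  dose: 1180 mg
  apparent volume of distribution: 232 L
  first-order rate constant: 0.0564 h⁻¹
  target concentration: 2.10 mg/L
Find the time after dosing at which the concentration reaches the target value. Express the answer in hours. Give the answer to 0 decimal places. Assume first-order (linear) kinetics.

16 h

C₀ = Dose / Vd = 1180 / 232 = 5.086 mg/L
t = ln(C₀ / C) / k = ln(5.086 / 2.10) / 0.05640
  = ln(2.422) / 0.05640 = 0.8846 / 0.05640 = 15.68 h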